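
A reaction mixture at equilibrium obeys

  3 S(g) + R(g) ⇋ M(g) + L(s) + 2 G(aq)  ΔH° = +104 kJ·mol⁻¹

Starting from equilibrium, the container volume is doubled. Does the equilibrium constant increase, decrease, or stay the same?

unchanged

The equilibrium constant depends only on temperature. This perturbation may move the position of equilibrium, but since T is unchanged, K itself is unchanged.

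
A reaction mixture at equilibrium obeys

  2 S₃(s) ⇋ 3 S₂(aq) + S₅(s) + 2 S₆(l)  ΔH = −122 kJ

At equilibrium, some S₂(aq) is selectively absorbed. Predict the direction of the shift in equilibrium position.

right

Removing S₂ (aq), a product, drives the reaction to the right.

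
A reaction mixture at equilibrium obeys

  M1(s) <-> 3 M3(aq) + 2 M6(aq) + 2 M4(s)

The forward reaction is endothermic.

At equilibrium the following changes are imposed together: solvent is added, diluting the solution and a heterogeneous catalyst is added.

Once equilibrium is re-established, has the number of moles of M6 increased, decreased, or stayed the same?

Dilution lowers every aqueous concentration by the same factor. Δn_aq = 5 − 0 = +5, so the system shifts toward the side with more dissolved moles — to the right.
A catalyst speeds both forward and reverse rates equally; it changes neither Q nor K — no shift from this change.
The net shift is to the right. M6 is a product, so its amount increases.

increases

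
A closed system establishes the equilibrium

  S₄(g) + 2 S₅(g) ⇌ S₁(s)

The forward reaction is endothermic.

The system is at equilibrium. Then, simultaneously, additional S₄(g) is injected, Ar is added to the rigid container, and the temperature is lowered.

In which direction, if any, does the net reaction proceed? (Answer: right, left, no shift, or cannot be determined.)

cannot be determined

Adding S₄ (g), a reactant, drives the reaction to the right.
At constant volume, adding an inert gas leaves every reacting species' partial pressure unchanged, so Q is unchanged — no shift from this change.
The forward reaction is endothermic. Lowering T favours the exothermic direction — shift to the left.
The individual effects push in opposite directions; without quantitative information the net direction cannot be determined.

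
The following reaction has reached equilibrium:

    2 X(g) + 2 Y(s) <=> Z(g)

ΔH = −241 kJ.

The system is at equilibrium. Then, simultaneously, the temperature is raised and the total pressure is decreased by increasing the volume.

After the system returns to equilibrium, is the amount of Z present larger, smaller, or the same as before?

The forward reaction is exothermic. Raising T favours the endothermic direction — shift to the left.
Gas moles: reactants 2, products 1 (Δn_gas = -1). Expansion shifts the system toward the side with more moles of gas — to the left.
The net shift is to the left. Z is a product, so its amount decreases.

decreases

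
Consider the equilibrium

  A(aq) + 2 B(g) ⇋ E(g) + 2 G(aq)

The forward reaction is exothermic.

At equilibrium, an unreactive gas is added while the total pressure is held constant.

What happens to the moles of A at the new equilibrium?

increases

Adding inert gas at constant total pressure expands the volume and lowers every reacting partial pressure. With Δn_gas = 1 − 2 = -1, Q moves away from K toward the side with fewer gas moles, so the system shifts toward the side with more gas moles — to the left.
The net shift is to the left. A is a reactant, so its amount increases.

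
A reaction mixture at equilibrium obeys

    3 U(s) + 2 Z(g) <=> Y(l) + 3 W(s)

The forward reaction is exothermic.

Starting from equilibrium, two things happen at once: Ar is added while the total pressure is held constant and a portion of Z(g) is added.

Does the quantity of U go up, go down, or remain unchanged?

cannot be determined

Adding inert gas at constant total pressure expands the volume and lowers every reacting partial pressure. With Δn_gas = 0 − 2 = -2, Q moves away from K toward the side with fewer gas moles, so the system shifts toward the side with more gas moles — to the left.
Adding Z (g), a reactant, drives the reaction to the right.
The two effects oppose each other, so the net shift — and hence the change in U — cannot be determined from the given information.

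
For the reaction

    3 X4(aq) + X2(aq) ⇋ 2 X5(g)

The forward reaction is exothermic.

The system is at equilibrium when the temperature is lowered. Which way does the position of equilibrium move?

The forward reaction is exothermic. Lowering T favours the exothermic direction — shift to the right.

right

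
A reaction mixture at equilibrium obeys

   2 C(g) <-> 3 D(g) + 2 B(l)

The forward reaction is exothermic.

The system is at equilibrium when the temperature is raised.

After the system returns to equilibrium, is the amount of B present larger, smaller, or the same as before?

The forward reaction is exothermic. Raising T favours the endothermic direction — shift to the left.
The net shift is to the left. B is a product, so its amount decreases.

decreases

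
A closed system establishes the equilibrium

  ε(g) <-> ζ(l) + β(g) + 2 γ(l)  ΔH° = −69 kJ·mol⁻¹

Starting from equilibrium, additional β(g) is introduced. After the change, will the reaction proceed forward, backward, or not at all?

Adding β (g), a product, drives the reaction to the left.

left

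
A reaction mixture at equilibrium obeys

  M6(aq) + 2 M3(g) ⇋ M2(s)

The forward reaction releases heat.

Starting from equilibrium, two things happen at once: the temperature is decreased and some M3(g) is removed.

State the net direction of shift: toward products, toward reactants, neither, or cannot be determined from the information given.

The forward reaction is exothermic. Lowering T favours the exothermic direction — shift to the right.
Removing M3 (g), a reactant, drives the reaction to the left.
The individual effects push in opposite directions; without quantitative information the net direction cannot be determined.

cannot be determined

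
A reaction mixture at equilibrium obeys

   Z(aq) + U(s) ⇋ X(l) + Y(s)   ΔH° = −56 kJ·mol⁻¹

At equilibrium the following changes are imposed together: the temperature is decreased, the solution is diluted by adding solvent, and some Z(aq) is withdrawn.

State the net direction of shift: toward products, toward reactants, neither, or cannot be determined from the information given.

cannot be determined

The forward reaction is exothermic. Lowering T favours the exothermic direction — shift to the right.
Dilution lowers every aqueous concentration by the same factor. Δn_aq = 0 − 1 = -1, so the system shifts toward the side with more dissolved moles — to the left.
Removing Z (aq), a reactant, drives the reaction to the left.
The individual effects push in opposite directions; without quantitative information the net direction cannot be determined.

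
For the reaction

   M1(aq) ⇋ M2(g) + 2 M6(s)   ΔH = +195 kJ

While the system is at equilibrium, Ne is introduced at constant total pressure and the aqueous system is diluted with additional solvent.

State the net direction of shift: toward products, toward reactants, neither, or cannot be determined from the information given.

Adding inert gas at constant total pressure expands the volume and lowers every reacting partial pressure. With Δn_gas = 1 − 0 = +1, Q moves away from K toward the side with fewer gas moles, so the system shifts toward the side with more gas moles — to the right.
Dilution lowers every aqueous concentration by the same factor. Δn_aq = 0 − 1 = -1, so the system shifts toward the side with more dissolved moles — to the left.
The individual effects push in opposite directions; without quantitative information the net direction cannot be determined.

cannot be determined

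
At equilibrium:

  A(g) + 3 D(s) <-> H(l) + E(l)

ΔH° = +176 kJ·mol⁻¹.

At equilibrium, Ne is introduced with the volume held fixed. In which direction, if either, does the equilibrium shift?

At constant volume, adding an inert gas leaves every reacting species' partial pressure unchanged, so Q is unchanged — no shift from this change.

no shift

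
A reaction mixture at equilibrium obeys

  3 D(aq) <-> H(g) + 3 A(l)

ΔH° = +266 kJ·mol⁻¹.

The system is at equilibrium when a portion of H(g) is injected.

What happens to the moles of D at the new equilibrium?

Adding H (g), a product, drives the reaction to the left.
The net shift is to the left. D is a reactant, so its amount increases.

increases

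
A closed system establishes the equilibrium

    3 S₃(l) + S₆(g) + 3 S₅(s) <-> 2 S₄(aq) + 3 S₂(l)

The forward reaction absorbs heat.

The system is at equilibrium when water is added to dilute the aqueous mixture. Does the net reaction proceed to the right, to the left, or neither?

right

Dilution lowers every aqueous concentration by the same factor. Δn_aq = 2 − 0 = +2, so the system shifts toward the side with more dissolved moles — to the right.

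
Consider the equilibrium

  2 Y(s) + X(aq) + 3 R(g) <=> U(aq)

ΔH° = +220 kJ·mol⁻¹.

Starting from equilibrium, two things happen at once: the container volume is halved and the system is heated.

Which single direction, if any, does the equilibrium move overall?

right

Gas moles: reactants 3, products 0 (Δn_gas = -3). Compression shifts the system toward the side with fewer moles of gas — to the right.
The forward reaction is endothermic. Raising T favours the endothermic direction — shift to the right.
All effects act in the same direction — net shift to the right.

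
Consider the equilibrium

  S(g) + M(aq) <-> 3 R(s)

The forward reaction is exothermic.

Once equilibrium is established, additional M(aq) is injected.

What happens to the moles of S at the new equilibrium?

Adding M (aq), a reactant, drives the reaction to the right.
The net shift is to the right. S is a reactant, so its amount decreases.

decreases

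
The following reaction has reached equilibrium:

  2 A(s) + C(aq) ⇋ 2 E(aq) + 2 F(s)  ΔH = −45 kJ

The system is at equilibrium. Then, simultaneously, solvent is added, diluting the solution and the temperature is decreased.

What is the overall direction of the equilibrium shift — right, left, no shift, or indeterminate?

right

Dilution lowers every aqueous concentration by the same factor. Δn_aq = 2 − 1 = +1, so the system shifts toward the side with more dissolved moles — to the right.
The forward reaction is exothermic. Lowering T favours the exothermic direction — shift to the right.
All effects act in the same direction — net shift to the right.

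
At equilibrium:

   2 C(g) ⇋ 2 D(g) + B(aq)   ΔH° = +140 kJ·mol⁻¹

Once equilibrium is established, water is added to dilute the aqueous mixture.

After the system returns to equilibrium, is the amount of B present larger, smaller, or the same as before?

increases

Dilution lowers every aqueous concentration by the same factor. Δn_aq = 1 − 0 = +1, so the system shifts toward the side with more dissolved moles — to the right.
The net shift is to the right. B is a product, so its amount increases.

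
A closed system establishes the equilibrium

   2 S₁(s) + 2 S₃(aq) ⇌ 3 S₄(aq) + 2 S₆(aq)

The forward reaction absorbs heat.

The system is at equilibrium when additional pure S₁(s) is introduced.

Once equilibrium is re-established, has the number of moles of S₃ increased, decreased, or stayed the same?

S₁ is a pure solid; its activity is 1 regardless of amount, so Q is unaffected — no shift from this change.
No net shift occurs, so the amount of S₃ is unchanged.

unchanged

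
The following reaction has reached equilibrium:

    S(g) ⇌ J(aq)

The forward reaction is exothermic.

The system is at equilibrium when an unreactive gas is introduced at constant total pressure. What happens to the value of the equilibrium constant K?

unchanged

The equilibrium constant depends only on temperature. This perturbation may move the position of equilibrium, but since T is unchanged, K itself is unchanged.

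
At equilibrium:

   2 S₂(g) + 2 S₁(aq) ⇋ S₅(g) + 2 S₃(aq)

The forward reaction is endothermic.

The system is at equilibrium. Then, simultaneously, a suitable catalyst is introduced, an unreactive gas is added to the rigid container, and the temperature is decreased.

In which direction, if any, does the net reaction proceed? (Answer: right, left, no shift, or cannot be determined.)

A catalyst speeds both forward and reverse rates equally; it changes neither Q nor K — no shift from this change.
At constant volume, adding an inert gas leaves every reacting species' partial pressure unchanged, so Q is unchanged — no shift from this change.
The forward reaction is endothermic. Lowering T favours the exothermic direction — shift to the left.
Only the nonzero effect(s) matter; the net shift is to the left.

left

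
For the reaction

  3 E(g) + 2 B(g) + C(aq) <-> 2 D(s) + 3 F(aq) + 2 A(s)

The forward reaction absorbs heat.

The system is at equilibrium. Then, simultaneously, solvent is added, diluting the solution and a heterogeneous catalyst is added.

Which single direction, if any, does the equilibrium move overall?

Dilution lowers every aqueous concentration by the same factor. Δn_aq = 3 − 1 = +2, so the system shifts toward the side with more dissolved moles — to the right.
A catalyst speeds both forward and reverse rates equally; it changes neither Q nor K — no shift from this change.
Only the nonzero effect(s) matter; the net shift is to the right.

right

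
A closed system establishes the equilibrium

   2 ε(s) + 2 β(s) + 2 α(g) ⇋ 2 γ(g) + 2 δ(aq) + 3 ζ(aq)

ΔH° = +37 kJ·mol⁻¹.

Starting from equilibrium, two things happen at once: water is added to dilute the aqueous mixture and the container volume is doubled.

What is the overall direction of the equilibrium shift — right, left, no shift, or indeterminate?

right

Dilution lowers every aqueous concentration by the same factor. Δn_aq = 5 − 0 = +5, so the system shifts toward the side with more dissolved moles — to the right.
Gas moles: reactants 2, products 2. Δn_gas = 0, so a volume change leaves Q equal to K — no shift from this change.
Only the nonzero effect(s) matter; the net shift is to the right.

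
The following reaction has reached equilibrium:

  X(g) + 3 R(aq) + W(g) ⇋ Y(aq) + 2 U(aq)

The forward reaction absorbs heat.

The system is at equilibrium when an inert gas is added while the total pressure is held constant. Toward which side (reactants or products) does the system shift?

left

Adding inert gas at constant total pressure expands the volume and lowers every reacting partial pressure. With Δn_gas = 0 − 2 = -2, Q moves away from K toward the side with fewer gas moles, so the system shifts toward the side with more gas moles — to the left.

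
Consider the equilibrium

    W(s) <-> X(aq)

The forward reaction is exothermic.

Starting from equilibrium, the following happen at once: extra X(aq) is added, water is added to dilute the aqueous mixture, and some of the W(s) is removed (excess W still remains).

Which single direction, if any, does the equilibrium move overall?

cannot be determined

Adding X (aq), a product, drives the reaction to the left.
Dilution lowers every aqueous concentration by the same factor. Δn_aq = 1 − 0 = +1, so the system shifts toward the side with more dissolved moles — to the right.
W is a pure solid; its activity is 1 regardless of amount, so Q is unaffected — no shift from this change.
The individual effects push in opposite directions; without quantitative information the net direction cannot be determined.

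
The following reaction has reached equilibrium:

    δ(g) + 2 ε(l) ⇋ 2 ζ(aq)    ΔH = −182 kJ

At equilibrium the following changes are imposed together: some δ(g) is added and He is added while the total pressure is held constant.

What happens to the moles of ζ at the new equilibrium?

Adding δ (g), a reactant, drives the reaction to the right.
Adding inert gas at constant total pressure expands the volume and lowers every reacting partial pressure. With Δn_gas = 0 − 1 = -1, Q moves away from K toward the side with fewer gas moles, so the system shifts toward the side with more gas moles — to the left.
The two effects oppose each other, so the net shift — and hence the change in ζ — cannot be determined from the given information.

cannot be determined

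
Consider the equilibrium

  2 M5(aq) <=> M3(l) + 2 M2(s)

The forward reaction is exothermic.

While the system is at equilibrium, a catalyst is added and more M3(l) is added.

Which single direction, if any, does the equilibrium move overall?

A catalyst speeds both forward and reverse rates equally; it changes neither Q nor K — no shift from this change.
M3 is a pure liquid; its activity is 1 regardless of amount, so Q is unaffected — no shift from this change.
None of the changes alters Q relative to K, so there is no net shift.

no shift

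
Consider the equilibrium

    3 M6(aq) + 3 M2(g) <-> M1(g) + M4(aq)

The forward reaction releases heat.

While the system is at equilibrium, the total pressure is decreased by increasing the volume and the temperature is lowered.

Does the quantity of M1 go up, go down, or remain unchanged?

cannot be determined

Gas moles: reactants 3, products 1 (Δn_gas = -2). Expansion shifts the system toward the side with more moles of gas — to the left.
The forward reaction is exothermic. Lowering T favours the exothermic direction — shift to the right.
The two effects oppose each other, so the net shift — and hence the change in M1 — cannot be determined from the given information.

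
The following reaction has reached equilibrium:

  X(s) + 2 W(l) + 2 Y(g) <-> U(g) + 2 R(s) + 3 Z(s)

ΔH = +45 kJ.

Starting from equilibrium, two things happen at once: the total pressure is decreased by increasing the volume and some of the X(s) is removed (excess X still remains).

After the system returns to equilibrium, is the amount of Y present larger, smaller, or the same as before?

Gas moles: reactants 2, products 1 (Δn_gas = -1). Expansion shifts the system toward the side with more moles of gas — to the left.
X is a pure solid; its activity is 1 regardless of amount, so Q is unaffected — no shift from this change.
The net shift is to the left. Y is a reactant, so its amount increases.

increases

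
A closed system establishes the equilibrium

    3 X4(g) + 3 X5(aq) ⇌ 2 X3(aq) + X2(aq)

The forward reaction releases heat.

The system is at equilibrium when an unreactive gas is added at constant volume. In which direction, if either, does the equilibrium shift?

At constant volume, adding an inert gas leaves every reacting species' partial pressure unchanged, so Q is unchanged — no shift from this change.

no shift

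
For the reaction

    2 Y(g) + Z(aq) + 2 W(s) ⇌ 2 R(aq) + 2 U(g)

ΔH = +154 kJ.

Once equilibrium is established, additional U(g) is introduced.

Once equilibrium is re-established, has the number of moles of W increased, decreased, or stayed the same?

increases

Adding U (g), a product, drives the reaction to the left.
The net shift is to the left. W is a reactant, so its amount increases.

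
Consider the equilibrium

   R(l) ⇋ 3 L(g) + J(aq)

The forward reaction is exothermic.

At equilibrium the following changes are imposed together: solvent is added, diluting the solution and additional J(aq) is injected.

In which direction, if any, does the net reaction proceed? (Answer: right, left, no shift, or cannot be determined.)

Dilution lowers every aqueous concentration by the same factor. Δn_aq = 1 − 0 = +1, so the system shifts toward the side with more dissolved moles — to the right.
Adding J (aq), a product, drives the reaction to the left.
The individual effects push in opposite directions; without quantitative information the net direction cannot be determined.

cannot be determined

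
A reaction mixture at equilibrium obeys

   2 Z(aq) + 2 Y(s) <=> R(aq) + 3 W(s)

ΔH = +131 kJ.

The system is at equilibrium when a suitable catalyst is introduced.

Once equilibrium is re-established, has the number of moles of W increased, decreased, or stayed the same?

unchanged

A catalyst speeds both forward and reverse rates equally; it changes neither Q nor K — no shift from this change.
No net shift occurs, so the amount of W is unchanged.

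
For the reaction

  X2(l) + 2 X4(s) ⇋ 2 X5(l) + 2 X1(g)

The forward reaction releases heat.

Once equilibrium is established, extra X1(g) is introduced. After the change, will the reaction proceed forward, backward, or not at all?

Adding X1 (g), a product, drives the reaction to the left.

left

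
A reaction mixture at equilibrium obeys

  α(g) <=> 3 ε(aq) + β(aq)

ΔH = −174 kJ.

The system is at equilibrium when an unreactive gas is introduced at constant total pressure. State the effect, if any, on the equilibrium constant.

The equilibrium constant depends only on temperature. This perturbation may move the position of equilibrium, but since T is unchanged, K itself is unchanged.

unchanged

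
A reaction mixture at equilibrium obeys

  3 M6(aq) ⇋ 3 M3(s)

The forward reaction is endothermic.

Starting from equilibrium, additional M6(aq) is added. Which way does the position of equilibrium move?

Adding M6 (aq), a reactant, drives the reaction to the right.

right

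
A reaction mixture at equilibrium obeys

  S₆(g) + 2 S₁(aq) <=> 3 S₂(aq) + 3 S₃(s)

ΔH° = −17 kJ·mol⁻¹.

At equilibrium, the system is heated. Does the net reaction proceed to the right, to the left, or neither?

The forward reaction is exothermic. Raising T favours the endothermic direction — shift to the left.

left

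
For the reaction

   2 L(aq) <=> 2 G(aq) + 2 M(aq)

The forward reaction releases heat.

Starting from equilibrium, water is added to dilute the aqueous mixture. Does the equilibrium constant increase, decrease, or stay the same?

The equilibrium constant depends only on temperature. This perturbation may move the position of equilibrium, but since T is unchanged, K itself is unchanged.

unchanged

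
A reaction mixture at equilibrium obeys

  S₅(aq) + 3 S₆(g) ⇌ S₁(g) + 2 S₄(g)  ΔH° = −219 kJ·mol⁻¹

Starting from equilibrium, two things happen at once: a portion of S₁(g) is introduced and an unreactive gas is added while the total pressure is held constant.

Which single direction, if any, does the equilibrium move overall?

left

Adding S₁ (g), a product, drives the reaction to the left.
Adding inert gas at constant total pressure expands the volume, scaling every reacting partial pressure by the same factor. Δn_gas = 3 − 3 = 0, so Q is unchanged — no shift.
Only the nonzero effect(s) matter; the net shift is to the left.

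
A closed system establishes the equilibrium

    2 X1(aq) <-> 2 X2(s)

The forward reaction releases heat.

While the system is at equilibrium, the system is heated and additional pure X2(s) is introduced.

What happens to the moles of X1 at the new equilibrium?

increases

The forward reaction is exothermic. Raising T favours the endothermic direction — shift to the left.
X2 is a pure solid; its activity is 1 regardless of amount, so Q is unaffected — no shift from this change.
The net shift is to the left. X1 is a reactant, so its amount increases.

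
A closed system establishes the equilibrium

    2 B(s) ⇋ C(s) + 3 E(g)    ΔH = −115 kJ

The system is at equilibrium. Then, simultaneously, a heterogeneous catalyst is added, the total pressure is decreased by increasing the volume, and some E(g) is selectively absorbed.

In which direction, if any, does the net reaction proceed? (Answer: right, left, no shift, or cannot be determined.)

A catalyst speeds both forward and reverse rates equally; it changes neither Q nor K — no shift from this change.
Gas moles: reactants 0, products 3 (Δn_gas = +3). Expansion shifts the system toward the side with more moles of gas — to the right.
Removing E (g), a product, drives the reaction to the right.
Only the nonzero effect(s) matter; the net shift is to the right.

right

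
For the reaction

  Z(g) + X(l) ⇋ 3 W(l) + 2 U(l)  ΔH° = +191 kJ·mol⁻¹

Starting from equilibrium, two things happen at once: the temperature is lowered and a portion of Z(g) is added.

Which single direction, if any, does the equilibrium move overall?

cannot be determined

The forward reaction is endothermic. Lowering T favours the exothermic direction — shift to the left.
Adding Z (g), a reactant, drives the reaction to the right.
The individual effects push in opposite directions; without quantitative information the net direction cannot be determined.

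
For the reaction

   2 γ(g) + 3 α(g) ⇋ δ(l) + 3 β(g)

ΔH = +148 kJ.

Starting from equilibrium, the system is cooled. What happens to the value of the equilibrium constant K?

K depends on temperature via the van 't Hoff relation. The forward reaction is endothermic, so lowering T decreases K.

decreases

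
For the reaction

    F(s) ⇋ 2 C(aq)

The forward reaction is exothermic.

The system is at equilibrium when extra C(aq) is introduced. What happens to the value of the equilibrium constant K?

The equilibrium constant depends only on temperature. This perturbation may move the position of equilibrium, but since T is unchanged, K itself is unchanged.

unchanged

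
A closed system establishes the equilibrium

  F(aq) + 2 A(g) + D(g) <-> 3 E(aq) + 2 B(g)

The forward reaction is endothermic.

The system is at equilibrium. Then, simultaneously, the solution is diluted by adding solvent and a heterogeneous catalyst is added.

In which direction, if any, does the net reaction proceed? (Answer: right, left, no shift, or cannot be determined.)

Dilution lowers every aqueous concentration by the same factor. Δn_aq = 3 − 1 = +2, so the system shifts toward the side with more dissolved moles — to the right.
A catalyst speeds both forward and reverse rates equally; it changes neither Q nor K — no shift from this change.
Only the nonzero effect(s) matter; the net shift is to the right.

right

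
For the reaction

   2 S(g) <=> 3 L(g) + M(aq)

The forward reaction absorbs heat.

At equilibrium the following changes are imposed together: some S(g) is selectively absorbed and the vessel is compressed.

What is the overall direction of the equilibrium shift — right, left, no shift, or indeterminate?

left

Removing S (g), a reactant, drives the reaction to the left.
Gas moles: reactants 2, products 3 (Δn_gas = +1). Compression shifts the system toward the side with fewer moles of gas — to the left.
All effects act in the same direction — net shift to the left.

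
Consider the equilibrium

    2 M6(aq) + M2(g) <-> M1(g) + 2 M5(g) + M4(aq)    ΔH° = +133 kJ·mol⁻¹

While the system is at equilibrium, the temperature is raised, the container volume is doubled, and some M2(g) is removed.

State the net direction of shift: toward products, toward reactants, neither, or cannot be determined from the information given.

The forward reaction is endothermic. Raising T favours the endothermic direction — shift to the right.
Gas moles: reactants 1, products 3 (Δn_gas = +2). Expansion shifts the system toward the side with more moles of gas — to the right.
Removing M2 (g), a reactant, drives the reaction to the left.
The individual effects push in opposite directions; without quantitative information the net direction cannot be determined.

cannot be determined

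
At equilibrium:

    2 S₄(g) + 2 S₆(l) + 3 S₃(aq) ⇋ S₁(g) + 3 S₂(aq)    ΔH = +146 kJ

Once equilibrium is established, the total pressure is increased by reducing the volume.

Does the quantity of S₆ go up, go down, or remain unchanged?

Gas moles: reactants 2, products 1 (Δn_gas = -1). Compression shifts the system toward the side with fewer moles of gas — to the right.
The net shift is to the right. S₆ is a reactant, so its amount decreases.

decreases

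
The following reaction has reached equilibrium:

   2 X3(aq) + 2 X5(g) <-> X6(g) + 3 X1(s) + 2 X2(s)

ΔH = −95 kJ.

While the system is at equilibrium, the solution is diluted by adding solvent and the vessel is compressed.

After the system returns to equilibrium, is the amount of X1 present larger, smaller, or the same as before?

cannot be determined

Dilution lowers every aqueous concentration by the same factor. Δn_aq = 0 − 2 = -2, so the system shifts toward the side with more dissolved moles — to the left.
Gas moles: reactants 2, products 1 (Δn_gas = -1). Compression shifts the system toward the side with fewer moles of gas — to the right.
The two effects oppose each other, so the net shift — and hence the change in X1 — cannot be determined from the given information.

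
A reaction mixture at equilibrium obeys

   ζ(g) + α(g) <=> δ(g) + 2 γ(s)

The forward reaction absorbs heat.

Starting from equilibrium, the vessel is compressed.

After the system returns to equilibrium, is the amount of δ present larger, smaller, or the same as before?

Gas moles: reactants 2, products 1 (Δn_gas = -1). Compression shifts the system toward the side with fewer moles of gas — to the right.
The net shift is to the right. δ is a product, so its amount increases.

increases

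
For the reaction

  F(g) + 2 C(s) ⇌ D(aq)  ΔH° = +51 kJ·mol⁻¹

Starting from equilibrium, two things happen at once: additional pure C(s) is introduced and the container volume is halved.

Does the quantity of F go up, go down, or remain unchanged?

C is a pure solid; its activity is 1 regardless of amount, so Q is unaffected — no shift from this change.
Gas moles: reactants 1, products 0 (Δn_gas = -1). Compression shifts the system toward the side with fewer moles of gas — to the right.
The net shift is to the right. F is a reactant, so its amount decreases.

decreases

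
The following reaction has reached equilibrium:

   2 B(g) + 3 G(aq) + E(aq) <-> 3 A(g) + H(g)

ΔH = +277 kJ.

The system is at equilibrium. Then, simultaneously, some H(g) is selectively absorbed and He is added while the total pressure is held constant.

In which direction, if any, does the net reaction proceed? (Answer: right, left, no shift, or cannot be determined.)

right

Removing H (g), a product, drives the reaction to the right.
Adding inert gas at constant total pressure expands the volume and lowers every reacting partial pressure. With Δn_gas = 4 − 2 = +2, Q moves away from K toward the side with fewer gas moles, so the system shifts toward the side with more gas moles — to the right.
All effects act in the same direction — net shift to the right.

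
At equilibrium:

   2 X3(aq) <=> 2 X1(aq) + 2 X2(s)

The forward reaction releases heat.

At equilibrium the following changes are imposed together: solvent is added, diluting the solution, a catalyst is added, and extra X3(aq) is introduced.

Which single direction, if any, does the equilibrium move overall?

Dilution scales every aqueous concentration by the same factor. Δn_aq = 2 − 2 = 0, so Q is unchanged — no shift.
A catalyst speeds both forward and reverse rates equally; it changes neither Q nor K — no shift from this change.
Adding X3 (aq), a reactant, drives the reaction to the right.
Only the nonzero effect(s) matter; the net shift is to the right.

right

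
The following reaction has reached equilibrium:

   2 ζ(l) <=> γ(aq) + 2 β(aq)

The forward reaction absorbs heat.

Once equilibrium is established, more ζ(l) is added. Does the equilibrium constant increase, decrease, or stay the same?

unchanged

The equilibrium constant depends only on temperature. This perturbation changes neither the position of equilibrium nor K.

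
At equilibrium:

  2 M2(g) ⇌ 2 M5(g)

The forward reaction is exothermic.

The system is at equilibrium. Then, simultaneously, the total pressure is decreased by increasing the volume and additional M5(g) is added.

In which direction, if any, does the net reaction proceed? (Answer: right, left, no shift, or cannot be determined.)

Gas moles: reactants 2, products 2. Δn_gas = 0, so a volume change leaves Q equal to K — no shift from this change.
Adding M5 (g), a product, drives the reaction to the left.
Only the nonzero effect(s) matter; the net shift is to the left.

left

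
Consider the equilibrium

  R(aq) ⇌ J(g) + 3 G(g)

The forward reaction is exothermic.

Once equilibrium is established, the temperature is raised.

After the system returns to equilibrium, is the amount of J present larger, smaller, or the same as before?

The forward reaction is exothermic. Raising T favours the endothermic direction — shift to the left.
The net shift is to the left. J is a product, so its amount decreases.

decreases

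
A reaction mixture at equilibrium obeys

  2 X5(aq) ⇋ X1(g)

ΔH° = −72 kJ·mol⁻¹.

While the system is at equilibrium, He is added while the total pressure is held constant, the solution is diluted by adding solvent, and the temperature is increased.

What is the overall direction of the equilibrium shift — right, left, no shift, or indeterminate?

cannot be determined

Adding inert gas at constant total pressure expands the volume and lowers every reacting partial pressure. With Δn_gas = 1 − 0 = +1, Q moves away from K toward the side with fewer gas moles, so the system shifts toward the side with more gas moles — to the right.
Dilution lowers every aqueous concentration by the same factor. Δn_aq = 0 − 2 = -2, so the system shifts toward the side with more dissolved moles — to the left.
The forward reaction is exothermic. Raising T favours the endothermic direction — shift to the left.
The individual effects push in opposite directions; without quantitative information the net direction cannot be determined.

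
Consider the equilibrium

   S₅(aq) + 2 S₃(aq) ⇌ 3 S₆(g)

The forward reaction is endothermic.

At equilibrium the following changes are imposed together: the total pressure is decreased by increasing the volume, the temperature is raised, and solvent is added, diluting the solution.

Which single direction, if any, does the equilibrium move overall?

Gas moles: reactants 0, products 3 (Δn_gas = +3). Expansion shifts the system toward the side with more moles of gas — to the right.
The forward reaction is endothermic. Raising T favours the endothermic direction — shift to the right.
Dilution lowers every aqueous concentration by the same factor. Δn_aq = 0 − 3 = -3, so the system shifts toward the side with more dissolved moles — to the left.
The individual effects push in opposite directions; without quantitative information the net direction cannot be determined.

cannot be determined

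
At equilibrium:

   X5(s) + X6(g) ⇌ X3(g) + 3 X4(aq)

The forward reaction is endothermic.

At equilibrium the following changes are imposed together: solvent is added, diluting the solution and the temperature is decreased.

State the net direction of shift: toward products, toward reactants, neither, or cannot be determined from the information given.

Dilution lowers every aqueous concentration by the same factor. Δn_aq = 3 − 0 = +3, so the system shifts toward the side with more dissolved moles — to the right.
The forward reaction is endothermic. Lowering T favours the exothermic direction — shift to the left.
The individual effects push in opposite directions; without quantitative information the net direction cannot be determined.

cannot be determined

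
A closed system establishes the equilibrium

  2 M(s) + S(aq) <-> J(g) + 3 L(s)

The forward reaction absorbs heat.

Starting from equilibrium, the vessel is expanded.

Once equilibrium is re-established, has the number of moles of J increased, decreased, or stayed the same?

Gas moles: reactants 0, products 1 (Δn_gas = +1). Expansion shifts the system toward the side with more moles of gas — to the right.
The net shift is to the right. J is a product, so its amount increases.

increases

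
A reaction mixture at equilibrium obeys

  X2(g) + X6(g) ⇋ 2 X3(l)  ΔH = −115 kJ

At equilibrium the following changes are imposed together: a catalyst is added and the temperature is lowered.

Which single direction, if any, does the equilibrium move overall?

A catalyst speeds both forward and reverse rates equally; it changes neither Q nor K — no shift from this change.
The forward reaction is exothermic. Lowering T favours the exothermic direction — shift to the right.
Only the nonzero effect(s) matter; the net shift is to the right.

right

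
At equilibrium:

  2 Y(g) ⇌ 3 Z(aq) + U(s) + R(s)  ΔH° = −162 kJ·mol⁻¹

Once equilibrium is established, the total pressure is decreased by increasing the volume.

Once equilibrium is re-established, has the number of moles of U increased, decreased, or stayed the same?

Gas moles: reactants 2, products 0 (Δn_gas = -2). Expansion shifts the system toward the side with more moles of gas — to the left.
The net shift is to the left. U is a product, so its amount decreases.

decreases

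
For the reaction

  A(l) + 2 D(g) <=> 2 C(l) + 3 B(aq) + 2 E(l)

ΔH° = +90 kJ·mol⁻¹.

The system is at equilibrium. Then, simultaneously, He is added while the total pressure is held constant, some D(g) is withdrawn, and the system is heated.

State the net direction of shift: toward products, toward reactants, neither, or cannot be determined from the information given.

Adding inert gas at constant total pressure expands the volume and lowers every reacting partial pressure. With Δn_gas = 0 − 2 = -2, Q moves away from K toward the side with fewer gas moles, so the system shifts toward the side with more gas moles — to the left.
Removing D (g), a reactant, drives the reaction to the left.
The forward reaction is endothermic. Raising T favours the endothermic direction — shift to the right.
The individual effects push in opposite directions; without quantitative information the net direction cannot be determined.

cannot be determined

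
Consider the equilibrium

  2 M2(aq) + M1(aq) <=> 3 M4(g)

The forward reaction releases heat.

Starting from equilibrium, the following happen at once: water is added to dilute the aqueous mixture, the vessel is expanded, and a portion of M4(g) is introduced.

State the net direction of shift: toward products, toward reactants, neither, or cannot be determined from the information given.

cannot be determined

Dilution lowers every aqueous concentration by the same factor. Δn_aq = 0 − 3 = -3, so the system shifts toward the side with more dissolved moles — to the left.
Gas moles: reactants 0, products 3 (Δn_gas = +3). Expansion shifts the system toward the side with more moles of gas — to the right.
Adding M4 (g), a product, drives the reaction to the left.
The individual effects push in opposite directions; without quantitative information the net direction cannot be determined.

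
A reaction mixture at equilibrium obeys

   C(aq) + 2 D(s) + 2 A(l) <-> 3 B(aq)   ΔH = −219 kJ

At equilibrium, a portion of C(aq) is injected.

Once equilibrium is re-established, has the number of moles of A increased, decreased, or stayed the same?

Adding C (aq), a reactant, drives the reaction to the right.
The net shift is to the right. A is a reactant, so its amount decreases.

decreases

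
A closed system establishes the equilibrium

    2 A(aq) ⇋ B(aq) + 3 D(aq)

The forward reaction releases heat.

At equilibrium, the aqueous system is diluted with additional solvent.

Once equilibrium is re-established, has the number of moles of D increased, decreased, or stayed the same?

Dilution lowers every aqueous concentration by the same factor. Δn_aq = 4 − 2 = +2, so the system shifts toward the side with more dissolved moles — to the right.
The net shift is to the right. D is a product, so its amount increases.

increases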